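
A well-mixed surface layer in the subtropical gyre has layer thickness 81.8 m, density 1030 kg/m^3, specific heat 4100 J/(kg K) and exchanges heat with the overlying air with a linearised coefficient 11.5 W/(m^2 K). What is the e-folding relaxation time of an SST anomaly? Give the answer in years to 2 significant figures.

0.95 years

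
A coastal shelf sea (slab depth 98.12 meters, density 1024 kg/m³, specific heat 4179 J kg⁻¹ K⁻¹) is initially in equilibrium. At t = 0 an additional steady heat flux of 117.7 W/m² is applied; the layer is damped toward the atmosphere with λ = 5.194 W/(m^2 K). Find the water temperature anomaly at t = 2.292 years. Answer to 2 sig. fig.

Areal heat capacity C = ρ c_p D = 1024 × 4179 × 98.12 = 4.20×10^8 J m⁻² K⁻¹.
τ = C / λ = 4.20×10^8 / 5.194 = 8.08×10^7 s.
Equilibrium anomaly ΔT_eq = F / λ = 117.7 / 5.194 = 22.7 K.
t = 2.292 years = 7.23×10^7 s, so t/τ = 0.895.
ΔT(t) = ΔT_eq (1 − e^(−t/τ)) = 22.7 × (1 − e^−0.895) = 13.4 K.

13 K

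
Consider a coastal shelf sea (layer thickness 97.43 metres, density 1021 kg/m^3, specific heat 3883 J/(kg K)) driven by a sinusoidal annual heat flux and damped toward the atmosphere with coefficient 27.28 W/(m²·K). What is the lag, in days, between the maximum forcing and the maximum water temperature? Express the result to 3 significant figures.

71.5 days

Areal heat capacity C = ρ c_p D = 1021 × 3883 × 97.43 = 3.86×10^8 J/(m²·K).
ω = 2π / 3.15×10^7 s = 1.99×10^-7 s⁻¹.
Phase lag φ = arctan(Cω/λ) = arctan(77.0/27.28) = 1.23 rad.
Time lag = φ / ω = 1.23 / 1.99×10^-7 = 6.17×10^6 s = 71.5 days.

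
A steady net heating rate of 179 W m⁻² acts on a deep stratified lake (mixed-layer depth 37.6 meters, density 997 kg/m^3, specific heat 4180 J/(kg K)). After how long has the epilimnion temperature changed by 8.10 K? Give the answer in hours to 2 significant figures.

2000 hours

Areal heat capacity C = ρ c_p D = 997 × 4180 × 37.6 = 1.57×10^8 J/(m^2 K).
Time required: Δt = C ΔT / F = 1.57×10^8 × 8.10 / 179 = 7.09×10^6 s.
In hours: 7.09×10^6 s / (3600 s/hour) = 1970 hours.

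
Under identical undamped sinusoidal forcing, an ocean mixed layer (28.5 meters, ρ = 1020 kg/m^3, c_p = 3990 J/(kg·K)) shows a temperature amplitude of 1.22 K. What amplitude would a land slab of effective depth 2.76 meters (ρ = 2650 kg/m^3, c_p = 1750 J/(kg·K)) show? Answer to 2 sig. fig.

11 K

C_ocean = 1.16×10^8 J/(m²·K); C_land = 1.28×10^7 J/(m²·K).
A ∝ 1/C ⇒ A_land = A_ocean × C_ocean/C_land = 1.22 × 9.06 = 11.1 K.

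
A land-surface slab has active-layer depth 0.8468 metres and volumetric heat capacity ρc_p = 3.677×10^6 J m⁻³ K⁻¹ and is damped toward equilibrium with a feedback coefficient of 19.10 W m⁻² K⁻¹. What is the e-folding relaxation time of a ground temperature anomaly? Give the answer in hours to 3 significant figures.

Areal heat capacity C = ρc_p × D = 3.677×10^6 × 0.8468 = 3.11×10^6 J/(m^2 K).
Relaxation time τ = C / λ = 3.11×10^6 / 19.10 = 1.63×10^5 s.
In hours: 1.63×10^5 s / (3600 s/hour) = 45.3 hours.

45.3 hours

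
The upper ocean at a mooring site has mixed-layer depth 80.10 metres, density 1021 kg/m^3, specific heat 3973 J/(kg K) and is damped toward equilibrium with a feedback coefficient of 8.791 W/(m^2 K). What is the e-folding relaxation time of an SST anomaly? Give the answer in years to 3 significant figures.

1.17 years

Areal heat capacity C = ρ c_p D = 1021 × 3973 × 80.10 = 3.25×10^8 J m⁻² K⁻¹.
Relaxation time τ = C / λ = 3.25×10^8 / 8.791 = 3.70×10^7 s.
In years: 3.70×10^7 s / (3.156×10^7 s/year) = 1.17 years.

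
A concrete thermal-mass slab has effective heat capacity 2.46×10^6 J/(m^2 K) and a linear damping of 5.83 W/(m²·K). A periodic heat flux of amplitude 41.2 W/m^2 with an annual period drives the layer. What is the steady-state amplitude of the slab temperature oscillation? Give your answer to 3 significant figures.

Areal heat capacity C = 2.46×10^6 J/(m^2 K) (given).
Angular frequency ω = 2π / T = 2π / 3.15×10^7 s = 1.99×10^-7 s⁻¹.
√((Cω)² + λ²) = √((0.490)² + 5.83²) = 5.85 W/(m²·K).
Amplitude A = F₀ / √((Cω)²+λ²) = 41.2 / 5.85 = 7.04 K.

7.04 K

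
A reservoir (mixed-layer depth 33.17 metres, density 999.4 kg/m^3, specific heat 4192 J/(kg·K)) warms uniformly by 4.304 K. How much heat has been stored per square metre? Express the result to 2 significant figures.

6.0×10^8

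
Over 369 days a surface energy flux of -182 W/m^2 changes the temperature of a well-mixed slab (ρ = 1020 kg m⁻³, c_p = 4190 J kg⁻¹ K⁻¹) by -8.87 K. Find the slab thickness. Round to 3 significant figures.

Heat input Q = F Δt = -182 × 3.19×10^7 s = -5.80×10^9 J/m².
Required areal heat capacity C = Q / ΔT = 6.54×10^8 J/(m²·K).
Depth D = C / (ρ c_p) = 6.54×10^8 / (1020 × 4190) = 153 m.

153 m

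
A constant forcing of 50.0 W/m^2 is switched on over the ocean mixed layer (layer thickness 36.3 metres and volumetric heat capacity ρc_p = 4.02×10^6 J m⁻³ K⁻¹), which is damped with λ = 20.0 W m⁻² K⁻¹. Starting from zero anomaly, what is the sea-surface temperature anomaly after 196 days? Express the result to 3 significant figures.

Areal heat capacity C = ρc_p × D = 4.02×10^6 × 36.3 = 1.46×10^8 J m⁻² K⁻¹.
τ = C / λ = 1.46×10^8 / 20.0 = 7.30×10^6 s.
Equilibrium anomaly ΔT_eq = F / λ = 50.0 / 20.0 = 2.50 K.
t = 196 days = 1.69×10^7 s, so t/τ = 2.32.
ΔT(t) = ΔT_eq (1 − e^(−t/τ)) = 2.50 × (1 − e^−2.32) = 2.25 K.

2.25 K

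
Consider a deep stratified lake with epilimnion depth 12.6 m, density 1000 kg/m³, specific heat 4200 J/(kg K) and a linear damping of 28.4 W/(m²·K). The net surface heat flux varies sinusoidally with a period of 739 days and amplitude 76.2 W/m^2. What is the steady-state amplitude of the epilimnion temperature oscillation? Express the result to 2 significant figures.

2.6 K

Areal heat capacity C = ρ c_p D = 1000 × 4200 × 12.6 = 5.29×10^7 J/(m²·K).
Angular frequency ω = 2π / T = 2π / 6.38×10^7 s = 9.84×10^-8 s⁻¹.
√((Cω)² + λ²) = √((5.21)² + 28.4²) = 28.9 W/(m²·K).
Amplitude A = F₀ / √((Cω)²+λ²) = 76.2 / 28.9 = 2.64 K.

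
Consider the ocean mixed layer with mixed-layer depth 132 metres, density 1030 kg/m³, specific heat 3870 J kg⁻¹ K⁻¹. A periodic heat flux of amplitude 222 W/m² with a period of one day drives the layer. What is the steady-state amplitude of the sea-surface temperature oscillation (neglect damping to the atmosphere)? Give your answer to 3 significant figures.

0.00580 K

Areal heat capacity C = ρ c_p D = 1030 × 3870 × 132 = 5.26×10^8 J m⁻² K⁻¹.
Angular frequency ω = 2π / T = 2π / 86400 s = 7.27×10^-5 s⁻¹.
Cω = 5.26×10^8 × 7.27×10^-5 = 38300 W/(m²·K).
Amplitude A = F₀ / (Cω) = 222 / 38300 = 0.00580 K.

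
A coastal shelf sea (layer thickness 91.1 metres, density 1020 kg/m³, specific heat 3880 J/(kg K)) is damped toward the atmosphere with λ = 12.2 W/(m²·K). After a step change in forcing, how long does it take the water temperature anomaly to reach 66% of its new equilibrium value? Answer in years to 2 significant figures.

1.0 years

Areal heat capacity C = ρ c_p D = 1020 × 3880 × 91.1 = 3.61×10^8 J/(m²·K).
τ = C / λ = 3.61×10^8 / 12.2 = 2.96×10^7 s.
Fraction reached: 1 − e^(−t/τ) = 0.66 ⇒ t = −τ ln(1 − 0.66) = τ × 1.08.
t = 3.19×10^7 s = 1.01 years.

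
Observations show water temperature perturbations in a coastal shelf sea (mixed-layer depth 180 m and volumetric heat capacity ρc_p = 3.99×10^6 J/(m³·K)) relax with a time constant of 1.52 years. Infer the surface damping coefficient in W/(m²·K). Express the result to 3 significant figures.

15.0

Areal heat capacity C = ρc_p × D = 3.99×10^6 × 180 = 7.18×10^8 J/(m^2 K).
τ = 1.52 years = 4.80×10^7 s.
λ = C / τ = 7.18×10^8 / 4.80×10^7 = 15.0 W/(m²·K).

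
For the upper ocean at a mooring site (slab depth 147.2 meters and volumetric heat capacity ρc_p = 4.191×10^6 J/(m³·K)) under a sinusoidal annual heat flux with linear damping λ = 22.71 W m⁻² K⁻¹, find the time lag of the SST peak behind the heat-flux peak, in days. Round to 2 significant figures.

Areal heat capacity C = ρc_p × D = 4.191×10^6 × 147.2 = 6.17×10^8 J/(m²·K).
ω = 2π / 3.15×10^7 s = 1.99×10^-7 s⁻¹.
Phase lag φ = arctan(Cω/λ) = arctan(123/22.71) = 1.39 rad.
Time lag = φ / ω = 1.39 / 1.99×10^-7 = 6.97×10^6 s = 80.6 days.

81 days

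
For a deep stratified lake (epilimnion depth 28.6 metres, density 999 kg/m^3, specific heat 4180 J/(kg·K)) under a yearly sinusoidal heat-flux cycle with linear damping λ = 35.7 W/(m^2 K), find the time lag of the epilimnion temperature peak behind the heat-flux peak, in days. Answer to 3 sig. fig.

34.2 days

Areal heat capacity C = ρ c_p D = 999 × 4180 × 28.6 = 1.19×10^8 J m⁻² K⁻¹.
ω = 2π / 3.15×10^7 s = 1.99×10^-7 s⁻¹.
Phase lag φ = arctan(Cω/λ) = arctan(23.8/35.7) = 0.588 rad.
Time lag = φ / ω = 0.588 / 1.99×10^-7 = 2.95×10^6 s = 34.2 days.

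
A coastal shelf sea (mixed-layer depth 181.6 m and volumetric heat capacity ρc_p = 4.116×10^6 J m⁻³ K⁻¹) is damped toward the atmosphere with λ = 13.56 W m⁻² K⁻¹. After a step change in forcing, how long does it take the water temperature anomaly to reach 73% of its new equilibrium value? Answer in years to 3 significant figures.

Areal heat capacity C = ρc_p × D = 4.116×10^6 × 181.6 = 7.47×10^8 J m⁻² K⁻¹.
τ = C / λ = 7.47×10^8 / 13.56 = 5.51×10^7 s.
Fraction reached: 1 − e^(−t/τ) = 0.73 ⇒ t = −τ ln(1 − 0.73) = τ × 1.31.
t = 7.22×10^7 s = 2.29 years.

2.29 years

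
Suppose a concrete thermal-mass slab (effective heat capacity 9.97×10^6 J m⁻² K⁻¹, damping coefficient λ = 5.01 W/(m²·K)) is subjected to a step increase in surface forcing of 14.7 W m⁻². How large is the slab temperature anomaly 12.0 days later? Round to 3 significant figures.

1.19 K

Areal heat capacity C = 9.97×10^6 J m⁻² K⁻¹ (given).
τ = C / λ = 9.97×10^6 / 5.01 = 1.99×10^6 s.
Equilibrium anomaly ΔT_eq = F / λ = 14.7 / 5.01 = 2.93 K.
t = 12.0 days = 1.04×10^6 s, so t/τ = 0.521.
ΔT(t) = ΔT_eq (1 − e^(−t/τ)) = 2.93 × (1 − e^−0.521) = 1.19 K.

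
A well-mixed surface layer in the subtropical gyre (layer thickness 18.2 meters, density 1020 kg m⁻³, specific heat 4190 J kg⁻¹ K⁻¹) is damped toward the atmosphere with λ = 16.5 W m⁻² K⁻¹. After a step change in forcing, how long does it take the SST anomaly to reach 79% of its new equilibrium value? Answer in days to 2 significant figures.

85 days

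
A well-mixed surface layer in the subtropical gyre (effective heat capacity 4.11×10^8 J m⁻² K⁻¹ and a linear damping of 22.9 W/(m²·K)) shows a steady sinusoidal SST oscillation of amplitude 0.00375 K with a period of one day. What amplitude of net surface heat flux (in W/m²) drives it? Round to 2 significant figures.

110

Areal heat capacity C = 4.11×10^8 J m⁻² K⁻¹ (given).
ω = 2π / 86400 s = 7.27×10^-5 s⁻¹.
√((Cω)² + λ²) = √((29900)² + 22.9²) = 29900 W/(m²·K).
F₀ = A × √((Cω)²+λ²) = 0.00375 × 29900 = 112 W/m².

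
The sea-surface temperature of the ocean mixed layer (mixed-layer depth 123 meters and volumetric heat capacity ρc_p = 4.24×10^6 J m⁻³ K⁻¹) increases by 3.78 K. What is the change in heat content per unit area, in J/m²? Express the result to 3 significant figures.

Areal heat capacity C = ρc_p × D = 4.24×10^6 × 123 = 5.22×10^8 J/(m^2 K).
ΔQ = C ΔT = 5.22×10^8 × 3.78 = 1.97×10^9 J/m².

1.97×10^9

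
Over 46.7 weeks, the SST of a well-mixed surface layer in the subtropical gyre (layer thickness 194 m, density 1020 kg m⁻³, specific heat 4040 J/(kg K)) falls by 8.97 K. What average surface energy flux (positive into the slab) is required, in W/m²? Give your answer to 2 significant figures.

Areal heat capacity C = ρ c_p D = 1020 × 4040 × 194 = 7.99×10^8 J/(m²·K).
Required heat per unit area: Q = C ΔT = 7.99×10^8 × -8.97 = -7.17×10^9 J/m².
Flux F = Q / Δt = -7.17×10^9 / 2.82×10^7 s = -254 W/m².

-250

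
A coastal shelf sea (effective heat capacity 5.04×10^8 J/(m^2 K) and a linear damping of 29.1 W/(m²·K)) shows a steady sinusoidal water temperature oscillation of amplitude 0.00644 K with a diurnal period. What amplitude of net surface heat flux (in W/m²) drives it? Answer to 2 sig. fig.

240

Areal heat capacity C = 5.04×10^8 J/(m^2 K) (given).
ω = 2π / 86400 s = 7.27×10^-5 s⁻¹.
√((Cω)² + λ²) = √((36700)² + 29.1²) = 36700 W/(m²·K).
F₀ = A × √((Cω)²+λ²) = 0.00644 × 36700 = 236 W/m².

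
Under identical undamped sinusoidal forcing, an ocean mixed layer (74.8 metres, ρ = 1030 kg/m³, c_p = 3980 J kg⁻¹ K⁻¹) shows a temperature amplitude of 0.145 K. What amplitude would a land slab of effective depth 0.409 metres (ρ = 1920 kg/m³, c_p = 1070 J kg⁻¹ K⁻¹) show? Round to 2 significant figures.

53 K

C_ocean = 3.07×10^8 J/(m²·K); C_land = 8.40×10^5 J/(m²·K).
A ∝ 1/C ⇒ A_land = A_ocean × C_ocean/C_land = 0.145 × 365 = 52.9 K.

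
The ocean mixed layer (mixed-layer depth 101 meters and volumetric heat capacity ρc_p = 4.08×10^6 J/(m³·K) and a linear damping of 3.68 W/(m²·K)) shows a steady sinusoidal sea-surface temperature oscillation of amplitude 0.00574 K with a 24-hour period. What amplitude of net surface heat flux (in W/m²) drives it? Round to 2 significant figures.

Areal heat capacity C = ρc_p × D = 4.08×10^6 × 101 = 4.12×10^8 J/(m^2 K).
ω = 2π / 86400 s = 7.27×10^-5 s⁻¹.
√((Cω)² + λ²) = √((30000)² + 3.68²) = 30000 W/(m²·K).
F₀ = A × √((Cω)²+λ²) = 0.00574 × 30000 = 172 W/m².

170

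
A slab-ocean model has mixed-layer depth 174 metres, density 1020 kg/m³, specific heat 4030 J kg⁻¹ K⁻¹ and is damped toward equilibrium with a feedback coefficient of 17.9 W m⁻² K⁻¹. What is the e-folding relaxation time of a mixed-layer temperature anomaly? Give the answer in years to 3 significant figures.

1.27 years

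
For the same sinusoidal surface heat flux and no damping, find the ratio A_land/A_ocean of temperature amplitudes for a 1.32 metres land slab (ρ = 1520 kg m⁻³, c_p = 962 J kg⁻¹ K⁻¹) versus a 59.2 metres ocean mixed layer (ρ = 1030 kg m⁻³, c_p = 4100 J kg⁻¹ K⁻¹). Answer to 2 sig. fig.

C_ocean = 1030 × 4100 × 59.2 = 2.50×10^8 J/(m²·K).
C_land = 1520 × 962 × 1.32 = 1.93×10^6 J/(m²·K).
Undamped amplitude ∝ 1/C, so A_land/A_ocean = C_ocean/C_land = 130.

130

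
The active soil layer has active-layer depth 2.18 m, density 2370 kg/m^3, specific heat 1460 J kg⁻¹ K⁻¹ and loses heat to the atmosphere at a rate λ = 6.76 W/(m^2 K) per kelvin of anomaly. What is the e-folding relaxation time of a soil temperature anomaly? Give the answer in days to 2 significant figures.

13 days

Areal heat capacity C = ρ c_p D = 2370 × 1460 × 2.18 = 7.54×10^6 J m⁻² K⁻¹.
Relaxation time τ = C / λ = 7.54×10^6 / 6.76 = 1.12×10^6 s.
In days: 1.12×10^6 s / (86400 s/day) = 12.9 days.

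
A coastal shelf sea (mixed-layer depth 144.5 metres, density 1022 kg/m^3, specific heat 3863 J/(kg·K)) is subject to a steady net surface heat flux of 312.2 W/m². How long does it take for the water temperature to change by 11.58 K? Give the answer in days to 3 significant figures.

245 days

Areal heat capacity C = ρ c_p D = 1022 × 3863 × 144.5 = 5.70×10^8 J/(m^2 K).
Time required: Δt = C ΔT / F = 5.70×10^8 × 11.58 / 312.2 = 2.12×10^7 s.
In days: 2.12×10^7 s / (86400 s/day) = 245 days.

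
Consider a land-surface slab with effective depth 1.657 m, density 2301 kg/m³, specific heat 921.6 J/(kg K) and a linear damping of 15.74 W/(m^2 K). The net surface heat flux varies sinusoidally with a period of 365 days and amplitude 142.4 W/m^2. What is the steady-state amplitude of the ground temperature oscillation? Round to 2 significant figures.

Areal heat capacity C = ρ c_p D = 2301 × 921.6 × 1.657 = 3.51×10^6 J/(m²·K).
Angular frequency ω = 2π / T = 2π / 3.15×10^7 s = 1.99×10^-7 s⁻¹.
√((Cω)² + λ²) = √((0.700)² + 15.74²) = 15.8 W/(m²·K).
Amplitude A = F₀ / √((Cω)²+λ²) = 142.4 / 15.8 = 9.04 K.

9.0 K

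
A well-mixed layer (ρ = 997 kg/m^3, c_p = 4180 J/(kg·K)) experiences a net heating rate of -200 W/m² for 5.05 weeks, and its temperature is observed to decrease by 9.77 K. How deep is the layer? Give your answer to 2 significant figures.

15 m

Heat input Q = F Δt = -200 × 3.05×10^6 s = -6.11×10^8 J/m².
Required areal heat capacity C = Q / ΔT = 6.25×10^7 J/(m²·K).
Depth D = C / (ρ c_p) = 6.25×10^7 / (997 × 4180) = 15.0 m.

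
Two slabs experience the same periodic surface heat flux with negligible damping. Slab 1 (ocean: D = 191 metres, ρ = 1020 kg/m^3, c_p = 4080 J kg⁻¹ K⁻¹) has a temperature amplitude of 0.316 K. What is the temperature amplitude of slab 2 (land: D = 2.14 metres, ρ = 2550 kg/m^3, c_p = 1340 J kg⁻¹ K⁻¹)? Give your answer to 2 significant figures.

C_ocean = 7.95×10^8 J/(m²·K); C_land = 7.31×10^6 J/(m²·K).
A ∝ 1/C ⇒ A_land = A_ocean × C_ocean/C_land = 0.316 × 109 = 34.3 K.

34 K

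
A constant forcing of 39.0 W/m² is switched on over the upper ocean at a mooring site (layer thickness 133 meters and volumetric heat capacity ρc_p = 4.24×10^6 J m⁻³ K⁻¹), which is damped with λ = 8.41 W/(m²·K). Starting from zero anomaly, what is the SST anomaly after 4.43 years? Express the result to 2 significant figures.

4.1 K

Areal heat capacity C = ρc_p × D = 4.24×10^6 × 133 = 5.64×10^8 J m⁻² K⁻¹.
τ = C / λ = 5.64×10^8 / 8.41 = 6.71×10^7 s.
Equilibrium anomaly ΔT_eq = F / λ = 39.0 / 8.41 = 4.64 K.
t = 4.43 years = 1.40×10^8 s, so t/τ = 2.08.
ΔT(t) = ΔT_eq (1 − e^(−t/τ)) = 4.64 × (1 − e^−2.08) = 4.06 K.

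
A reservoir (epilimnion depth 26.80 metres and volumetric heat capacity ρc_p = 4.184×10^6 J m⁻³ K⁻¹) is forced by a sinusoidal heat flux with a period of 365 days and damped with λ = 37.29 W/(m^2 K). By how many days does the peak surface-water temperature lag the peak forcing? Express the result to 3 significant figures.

31.4 days

Areal heat capacity C = ρc_p × D = 4.184×10^6 × 26.80 = 1.12×10^8 J m⁻² K⁻¹.
ω = 2π / 3.15×10^7 s = 1.99×10^-7 s⁻¹.
Phase lag φ = arctan(Cω/λ) = arctan(22.3/37.29) = 0.540 rad.
Time lag = φ / ω = 0.540 / 1.99×10^-7 = 2.71×10^6 s = 31.4 days.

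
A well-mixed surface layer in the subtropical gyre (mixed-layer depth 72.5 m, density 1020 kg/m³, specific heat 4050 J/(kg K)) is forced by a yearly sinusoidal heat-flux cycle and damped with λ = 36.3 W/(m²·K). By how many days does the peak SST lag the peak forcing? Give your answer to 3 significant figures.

Areal heat capacity C = ρ c_p D = 1020 × 4050 × 72.5 = 2.99×10^8 J/(m^2 K).
ω = 2π / 3.15×10^7 s = 1.99×10^-7 s⁻¹.
Phase lag φ = arctan(Cω/λ) = arctan(59.7/36.3) = 1.02 rad.
Time lag = φ / ω = 1.02 / 1.99×10^-7 = 5.14×10^6 s = 59.5 days.

59.5 days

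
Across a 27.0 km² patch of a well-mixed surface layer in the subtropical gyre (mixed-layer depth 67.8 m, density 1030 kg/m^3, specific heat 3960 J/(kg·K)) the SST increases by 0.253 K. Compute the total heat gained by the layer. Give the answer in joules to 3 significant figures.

Areal heat capacity C = ρ c_p D = 1030 × 3960 × 67.8 = 2.77×10^8 J m⁻² K⁻¹.
Heat per unit area: q = C ΔT = 2.77×10^8 × 0.253 = 7.00×10^7 J/m².
Total heat: Q = q × A = 7.00×10^7 × (27.0 × 10⁶ m²) = 1.89×10^15 J.

1.89×10^15 J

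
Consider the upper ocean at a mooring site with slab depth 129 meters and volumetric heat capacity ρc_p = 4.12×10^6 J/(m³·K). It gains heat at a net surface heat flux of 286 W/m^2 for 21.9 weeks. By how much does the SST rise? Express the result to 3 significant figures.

Areal heat capacity C = ρc_p × D = 4.12×10^6 × 129 = 5.31×10^8 J/(m^2 K).
Net heat input Q = F Δt = 286 × (21.9 weeks × 6.048×10^5 s/week) = 3.79×10^9 J/m².
ΔT = Q / C = 3.79×10^9 / 5.31×10^8 = 7.13 K.

7.13 K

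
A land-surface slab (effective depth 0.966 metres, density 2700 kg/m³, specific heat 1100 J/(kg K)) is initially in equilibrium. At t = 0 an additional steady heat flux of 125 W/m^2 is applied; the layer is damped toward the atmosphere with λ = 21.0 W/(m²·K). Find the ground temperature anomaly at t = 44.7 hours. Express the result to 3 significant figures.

4.12 K

Areal heat capacity C = ρ c_p D = 2700 × 1100 × 0.966 = 2.87×10^6 J/(m²·K).
τ = C / λ = 2.87×10^6 / 21.0 = 1.37×10^5 s.
Equilibrium anomaly ΔT_eq = F / λ = 125 / 21.0 = 5.95 K.
t = 44.7 hours = 1.61×10^5 s, so t/τ = 1.18.
ΔT(t) = ΔT_eq (1 − e^(−t/τ)) = 5.95 × (1 − e^−1.18) = 4.12 K.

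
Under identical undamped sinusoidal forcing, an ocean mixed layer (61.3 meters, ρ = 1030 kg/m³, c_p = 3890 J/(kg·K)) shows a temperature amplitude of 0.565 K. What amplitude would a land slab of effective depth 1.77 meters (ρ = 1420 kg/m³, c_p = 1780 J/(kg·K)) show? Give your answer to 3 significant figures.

31.0 K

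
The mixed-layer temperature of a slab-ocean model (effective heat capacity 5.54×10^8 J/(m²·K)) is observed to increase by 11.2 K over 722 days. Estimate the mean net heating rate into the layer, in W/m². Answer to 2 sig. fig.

Areal heat capacity C = 5.54×10^8 J/(m²·K) (given).
Required heat per unit area: Q = C ΔT = 5.54×10^8 × 11.2 = 6.20×10^9 J/m².
Flux F = Q / Δt = 6.20×10^9 / 6.24×10^7 s = 99.5 W/m².

99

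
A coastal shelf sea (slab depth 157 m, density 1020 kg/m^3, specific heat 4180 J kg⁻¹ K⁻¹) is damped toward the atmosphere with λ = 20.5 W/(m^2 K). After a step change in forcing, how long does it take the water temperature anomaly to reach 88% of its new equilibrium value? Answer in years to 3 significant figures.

Areal heat capacity C = ρ c_p D = 1020 × 4180 × 157 = 6.69×10^8 J m⁻² K⁻¹.
τ = C / λ = 6.69×10^8 / 20.5 = 3.27×10^7 s.
Fraction reached: 1 − e^(−t/τ) = 0.88 ⇒ t = −τ ln(1 − 0.88) = τ × 2.12.
t = 6.92×10^7 s = 2.19 years.

2.19 years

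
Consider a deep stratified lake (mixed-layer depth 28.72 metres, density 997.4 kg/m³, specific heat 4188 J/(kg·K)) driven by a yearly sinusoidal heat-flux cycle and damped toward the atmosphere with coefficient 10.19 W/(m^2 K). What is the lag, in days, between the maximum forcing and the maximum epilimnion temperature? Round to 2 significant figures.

Areal heat capacity C = ρ c_p D = 997.4 × 4188 × 28.72 = 1.20×10^8 J/(m^2 K).
ω = 2π / 3.15×10^7 s = 1.99×10^-7 s⁻¹.
Phase lag φ = arctan(Cω/λ) = arctan(23.9/10.19) = 1.17 rad.
Time lag = φ / ω = 1.17 / 1.99×10^-7 = 5.86×10^6 s = 67.8 days.

68 days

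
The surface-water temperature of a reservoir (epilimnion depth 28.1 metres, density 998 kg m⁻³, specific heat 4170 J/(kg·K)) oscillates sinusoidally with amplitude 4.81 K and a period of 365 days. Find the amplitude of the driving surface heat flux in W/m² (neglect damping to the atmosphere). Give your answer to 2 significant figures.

110

Areal heat capacity C = ρ c_p D = 998 × 4170 × 28.1 = 1.17×10^8 J/(m^2 K).
ω = 2π / 3.15×10^7 s = 1.99×10^-7 s⁻¹.
Cω = 1.17×10^8 × 1.99×10^-7 = 23.3 W/(m²·K).
F₀ = A × Cω = 4.81 × 23.3 = 112 W/m².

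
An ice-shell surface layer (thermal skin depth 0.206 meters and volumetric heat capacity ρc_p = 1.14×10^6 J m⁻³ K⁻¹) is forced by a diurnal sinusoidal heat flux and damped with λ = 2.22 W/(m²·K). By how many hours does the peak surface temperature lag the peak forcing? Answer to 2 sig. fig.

Areal heat capacity C = ρc_p × D = 1.14×10^6 × 0.206 = 2.35×10^5 J/(m^2 K).
ω = 2π / 86400 s = 7.27×10^-5 s⁻¹.
Phase lag φ = arctan(Cω/λ) = arctan(17.1/2.22) = 1.44 rad.
Time lag = φ / ω = 1.44 / 7.27×10^-5 = 19800 s = 5.51 hours.

5.5 hours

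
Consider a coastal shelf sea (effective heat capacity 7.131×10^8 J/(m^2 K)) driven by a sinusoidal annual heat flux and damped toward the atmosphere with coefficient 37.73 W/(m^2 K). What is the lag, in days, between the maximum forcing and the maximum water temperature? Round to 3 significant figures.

76.2 days

Areal heat capacity C = 7.131×10^8 J/(m^2 K) (given).
ω = 2π / 3.15×10^7 s = 1.99×10^-7 s⁻¹.
Phase lag φ = arctan(Cω/λ) = arctan(142/37.73) = 1.31 rad.
Time lag = φ / ω = 1.31 / 1.99×10^-7 = 6.58×10^6 s = 76.2 days.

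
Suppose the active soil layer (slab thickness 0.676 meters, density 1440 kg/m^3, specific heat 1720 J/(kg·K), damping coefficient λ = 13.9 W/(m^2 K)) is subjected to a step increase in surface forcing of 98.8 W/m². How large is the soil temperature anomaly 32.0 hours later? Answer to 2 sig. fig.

4.4 K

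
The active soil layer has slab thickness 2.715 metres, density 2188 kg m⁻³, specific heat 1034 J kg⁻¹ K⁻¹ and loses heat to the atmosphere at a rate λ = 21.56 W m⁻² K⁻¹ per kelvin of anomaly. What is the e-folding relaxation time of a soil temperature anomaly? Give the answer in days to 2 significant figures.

Areal heat capacity C = ρ c_p D = 2188 × 1034 × 2.715 = 6.14×10^6 J/(m^2 K).
Relaxation time τ = C / λ = 6.14×10^6 / 21.56 = 2.85×10^5 s.
In days: 2.85×10^5 s / (86400 s/day) = 3.30 days.

3.3 days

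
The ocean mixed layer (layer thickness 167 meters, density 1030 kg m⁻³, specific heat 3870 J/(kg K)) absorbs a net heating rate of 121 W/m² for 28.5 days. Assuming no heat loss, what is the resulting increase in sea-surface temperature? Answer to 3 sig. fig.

0.448 K

Areal heat capacity C = ρ c_p D = 1030 × 3870 × 167 = 6.66×10^8 J/(m²·K).
Net heat input Q = F Δt = 121 × (28.5 days × 86400 s/day) = 2.98×10^8 J/m².
ΔT = Q / C = 2.98×10^8 / 6.66×10^8 = 0.448 K.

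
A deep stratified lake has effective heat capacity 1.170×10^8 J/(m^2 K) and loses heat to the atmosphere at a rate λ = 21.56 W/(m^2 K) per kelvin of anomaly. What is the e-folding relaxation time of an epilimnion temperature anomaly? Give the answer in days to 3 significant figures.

Areal heat capacity C = 1.170×10^8 J/(m^2 K) (given).
Relaxation time τ = C / λ = 1.17×10^8 / 21.56 = 5.43×10^6 s.
In days: 5.43×10^6 s / (86400 s/day) = 62.8 days.

62.8 days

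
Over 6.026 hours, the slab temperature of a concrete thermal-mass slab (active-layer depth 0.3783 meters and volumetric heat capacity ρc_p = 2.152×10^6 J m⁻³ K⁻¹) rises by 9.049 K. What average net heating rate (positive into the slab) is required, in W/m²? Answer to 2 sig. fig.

340

Areal heat capacity C = ρc_p × D = 2.152×10^6 × 0.3783 = 8.14×10^5 J m⁻² K⁻¹.
Required heat per unit area: Q = C ΔT = 8.14×10^5 × 9.049 = 7.37×10^6 J/m².
Flux F = Q / Δt = 7.37×10^6 / 21700 s = 340 W/m².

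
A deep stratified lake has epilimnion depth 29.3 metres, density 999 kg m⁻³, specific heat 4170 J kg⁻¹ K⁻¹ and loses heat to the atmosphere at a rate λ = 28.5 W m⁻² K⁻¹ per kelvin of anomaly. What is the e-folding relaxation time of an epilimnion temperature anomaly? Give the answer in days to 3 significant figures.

49.6 days

Areal heat capacity C = ρ c_p D = 999 × 4170 × 29.3 = 1.22×10^8 J m⁻² K⁻¹.
Relaxation time τ = C / λ = 1.22×10^8 / 28.5 = 4.28×10^6 s.
In days: 4.28×10^6 s / (86400 s/day) = 49.6 days.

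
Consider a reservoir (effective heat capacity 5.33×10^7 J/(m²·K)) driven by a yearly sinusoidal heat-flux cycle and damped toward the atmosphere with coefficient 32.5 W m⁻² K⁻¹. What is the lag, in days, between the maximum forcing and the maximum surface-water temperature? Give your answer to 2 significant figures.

18 days

Areal heat capacity C = 5.33×10^7 J/(m²·K) (given).
ω = 2π / 3.15×10^7 s = 1.99×10^-7 s⁻¹.
Phase lag φ = arctan(Cω/λ) = arctan(10.6/32.5) = 0.316 rad.
Time lag = φ / ω = 0.316 / 1.99×10^-7 = 1.59×10^6 s = 18.3 days.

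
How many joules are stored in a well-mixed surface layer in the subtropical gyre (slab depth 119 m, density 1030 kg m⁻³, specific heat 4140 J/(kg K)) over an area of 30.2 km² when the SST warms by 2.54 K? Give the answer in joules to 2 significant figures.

3.9×10^16 J

Areal heat capacity C = ρ c_p D = 1030 × 4140 × 119 = 5.07×10^8 J m⁻² K⁻¹.
Heat per unit area: q = C ΔT = 5.07×10^8 × 2.54 = 1.29×10^9 J/m².
Total heat: Q = q × A = 1.29×10^9 × (30.2 × 10⁶ m²) = 3.89×10^16 J.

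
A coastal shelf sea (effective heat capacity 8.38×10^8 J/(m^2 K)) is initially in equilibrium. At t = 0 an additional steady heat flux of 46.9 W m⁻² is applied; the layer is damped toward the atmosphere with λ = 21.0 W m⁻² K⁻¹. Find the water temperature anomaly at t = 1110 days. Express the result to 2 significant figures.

2.0 K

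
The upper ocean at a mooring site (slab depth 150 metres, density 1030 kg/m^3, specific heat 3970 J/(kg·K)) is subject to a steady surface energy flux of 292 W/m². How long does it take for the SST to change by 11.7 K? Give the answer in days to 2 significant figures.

Areal heat capacity C = ρ c_p D = 1030 × 3970 × 150 = 6.13×10^8 J/(m^2 K).
Time required: Δt = C ΔT / F = 6.13×10^8 × 11.7 / 292 = 2.46×10^7 s.
In days: 2.46×10^7 s / (86400 s/day) = 284 days.

280 days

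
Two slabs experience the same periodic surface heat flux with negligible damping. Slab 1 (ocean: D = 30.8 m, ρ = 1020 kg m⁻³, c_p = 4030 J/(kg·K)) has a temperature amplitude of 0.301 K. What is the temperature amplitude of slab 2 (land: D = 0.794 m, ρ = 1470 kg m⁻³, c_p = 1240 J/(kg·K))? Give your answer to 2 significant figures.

26 K

C_ocean = 1.27×10^8 J/(m²·K); C_land = 1.45×10^6 J/(m²·K).
A ∝ 1/C ⇒ A_land = A_ocean × C_ocean/C_land = 0.301 × 87.5 = 26.3 K.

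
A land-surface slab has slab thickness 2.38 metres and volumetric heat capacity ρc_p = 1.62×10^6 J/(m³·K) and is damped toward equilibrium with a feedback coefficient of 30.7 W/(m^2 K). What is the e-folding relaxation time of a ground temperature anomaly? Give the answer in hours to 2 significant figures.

Areal heat capacity C = ρc_p × D = 1.62×10^6 × 2.38 = 3.86×10^6 J/(m^2 K).
Relaxation time τ = C / λ = 3.86×10^6 / 30.7 = 1.26×10^5 s.
In hours: 1.26×10^5 s / (3600 s/hour) = 34.9 hours.

35 hours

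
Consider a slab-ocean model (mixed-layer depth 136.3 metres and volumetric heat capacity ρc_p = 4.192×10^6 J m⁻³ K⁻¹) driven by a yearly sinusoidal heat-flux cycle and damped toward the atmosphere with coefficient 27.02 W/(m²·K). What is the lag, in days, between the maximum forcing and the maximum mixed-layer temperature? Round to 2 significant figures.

Areal heat capacity C = ρc_p × D = 4.192×10^6 × 136.3 = 5.71×10^8 J/(m^2 K).
ω = 2π / 3.15×10^7 s = 1.99×10^-7 s⁻¹.
Phase lag φ = arctan(Cω/λ) = arctan(114/27.02) = 1.34 rad.
Time lag = φ / ω = 1.34 / 1.99×10^-7 = 6.71×10^6 s = 77.7 days.

78 days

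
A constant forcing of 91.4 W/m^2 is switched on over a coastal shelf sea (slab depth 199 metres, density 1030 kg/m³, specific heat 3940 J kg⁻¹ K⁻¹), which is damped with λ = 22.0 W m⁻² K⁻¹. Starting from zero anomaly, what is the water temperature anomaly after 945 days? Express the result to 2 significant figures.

Areal heat capacity C = ρ c_p D = 1030 × 3940 × 199 = 8.08×10^8 J m⁻² K⁻¹.
τ = C / λ = 8.08×10^8 / 22.0 = 3.67×10^7 s.
Equilibrium anomaly ΔT_eq = F / λ = 91.4 / 22.0 = 4.15 K.
t = 945 days = 8.16×10^7 s, so t/τ = 2.22.
ΔT(t) = ΔT_eq (1 − e^(−t/τ)) = 4.15 × (1 − e^−2.22) = 3.71 K.

3.7 K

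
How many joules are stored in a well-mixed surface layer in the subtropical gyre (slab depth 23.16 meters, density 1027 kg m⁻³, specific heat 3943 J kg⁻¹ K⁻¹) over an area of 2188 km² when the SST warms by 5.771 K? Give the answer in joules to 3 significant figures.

Areal heat capacity C = ρ c_p D = 1027 × 3943 × 23.16 = 9.38×10^7 J/(m^2 K).
Heat per unit area: q = C ΔT = 9.38×10^7 × 5.771 = 5.41×10^8 J/m².
Total heat: Q = q × A = 5.41×10^8 × (2188 × 10⁶ m²) = 1.18×10^18 J.

1.18×10^18 J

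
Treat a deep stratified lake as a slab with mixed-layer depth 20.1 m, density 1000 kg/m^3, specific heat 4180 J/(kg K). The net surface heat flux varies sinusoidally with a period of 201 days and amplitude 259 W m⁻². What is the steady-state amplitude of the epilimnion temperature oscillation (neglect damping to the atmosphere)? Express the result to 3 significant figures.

Areal heat capacity C = ρ c_p D = 1000 × 4180 × 20.1 = 8.40×10^7 J/(m^2 K).
Angular frequency ω = 2π / T = 2π / 1.74×10^7 s = 3.62×10^-7 s⁻¹.
Cω = 8.40×10^7 × 3.62×10^-7 = 30.4 W/(m²·K).
Amplitude A = F₀ / (Cω) = 259 / 30.4 = 8.52 K.

8.52 K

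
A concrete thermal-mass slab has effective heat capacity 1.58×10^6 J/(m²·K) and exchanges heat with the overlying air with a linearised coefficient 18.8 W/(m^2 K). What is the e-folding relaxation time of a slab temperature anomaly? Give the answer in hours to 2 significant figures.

Areal heat capacity C = 1.58×10^6 J/(m²·K) (given).
Relaxation time τ = C / λ = 1.58×10^6 / 18.8 = 84000 s.
In hours: 84000 s / (3600 s/hour) = 23.3 hours.

23 hours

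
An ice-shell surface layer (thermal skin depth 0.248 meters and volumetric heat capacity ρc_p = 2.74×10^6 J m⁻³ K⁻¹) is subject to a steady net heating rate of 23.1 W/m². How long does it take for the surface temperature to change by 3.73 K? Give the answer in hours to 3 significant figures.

30.5 hours

Areal heat capacity C = ρc_p × D = 2.74×10^6 × 0.248 = 6.80×10^5 J/(m²·K).
Time required: Δt = C ΔT / F = 6.80×10^5 × 3.73 / 23.1 = 1.10×10^5 s.
In hours: 1.10×10^5 s / (3600 s/hour) = 30.5 hours.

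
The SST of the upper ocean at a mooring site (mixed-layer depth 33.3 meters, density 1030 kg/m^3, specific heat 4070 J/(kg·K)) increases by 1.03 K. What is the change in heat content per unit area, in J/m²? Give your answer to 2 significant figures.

1.4×10^8

Areal heat capacity C = ρ c_p D = 1030 × 4070 × 33.3 = 1.40×10^8 J/(m²·K).
ΔQ = C ΔT = 1.40×10^8 × 1.03 = 1.44×10^8 J/m².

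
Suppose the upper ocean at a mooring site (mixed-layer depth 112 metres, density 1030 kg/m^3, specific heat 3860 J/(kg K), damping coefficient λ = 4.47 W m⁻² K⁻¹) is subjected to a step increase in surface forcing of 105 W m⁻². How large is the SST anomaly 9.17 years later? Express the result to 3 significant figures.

Areal heat capacity C = ρ c_p D = 1030 × 3860 × 112 = 4.45×10^8 J/(m^2 K).
τ = C / λ = 4.45×10^8 / 4.47 = 9.96×10^7 s.
Equilibrium anomaly ΔT_eq = F / λ = 105 / 4.47 = 23.5 K.
t = 9.17 years = 2.89×10^8 s, so t/τ = 2.90.
ΔT(t) = ΔT_eq (1 − e^(−t/τ)) = 23.5 × (1 − e^−2.90) = 22.2 K.

22.2 K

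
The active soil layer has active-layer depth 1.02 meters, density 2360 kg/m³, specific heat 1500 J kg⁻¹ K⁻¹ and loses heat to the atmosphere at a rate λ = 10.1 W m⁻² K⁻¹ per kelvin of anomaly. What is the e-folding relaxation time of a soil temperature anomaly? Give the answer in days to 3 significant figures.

4.14 days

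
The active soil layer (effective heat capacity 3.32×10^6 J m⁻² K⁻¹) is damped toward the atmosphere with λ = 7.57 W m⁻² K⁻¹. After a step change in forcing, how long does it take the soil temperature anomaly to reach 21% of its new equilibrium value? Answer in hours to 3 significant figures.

Areal heat capacity C = 3.32×10^6 J m⁻² K⁻¹ (given).
τ = C / λ = 3.32×10^6 / 7.57 = 4.39×10^5 s.
Fraction reached: 1 − e^(−t/τ) = 0.21 ⇒ t = −τ ln(1 − 0.21) = τ × 0.236.
t = 1.03×10^5 s = 28.7 hours.

28.7 hours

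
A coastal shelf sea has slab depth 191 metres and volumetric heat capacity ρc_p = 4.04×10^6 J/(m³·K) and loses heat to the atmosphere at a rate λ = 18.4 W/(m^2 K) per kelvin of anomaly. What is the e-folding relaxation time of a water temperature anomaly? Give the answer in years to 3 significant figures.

Areal heat capacity C = ρc_p × D = 4.04×10^6 × 191 = 7.72×10^8 J/(m²·K).
Relaxation time τ = C / λ = 7.72×10^8 / 18.4 = 4.19×10^7 s.
In years: 4.19×10^7 s / (3.156×10^7 s/year) = 1.33 years.

1.33 years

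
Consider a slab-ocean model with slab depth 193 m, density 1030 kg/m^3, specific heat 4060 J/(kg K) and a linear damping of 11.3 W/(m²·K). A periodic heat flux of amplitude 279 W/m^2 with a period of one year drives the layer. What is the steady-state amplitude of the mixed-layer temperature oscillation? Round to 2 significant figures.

1.7 K

Areal heat capacity C = ρ c_p D = 1030 × 4060 × 193 = 8.07×10^8 J m⁻² K⁻¹.
Angular frequency ω = 2π / T = 2π / 3.15×10^7 s = 1.99×10^-7 s⁻¹.
√((Cω)² + λ²) = √((161)² + 11.3²) = 161 W/(m²·K).
Amplitude A = F₀ / √((Cω)²+λ²) = 279 / 161 = 1.73 K.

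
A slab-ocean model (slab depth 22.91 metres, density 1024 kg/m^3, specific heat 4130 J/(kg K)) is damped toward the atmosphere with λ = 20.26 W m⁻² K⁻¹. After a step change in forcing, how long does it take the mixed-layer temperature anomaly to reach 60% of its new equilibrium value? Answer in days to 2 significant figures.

51 days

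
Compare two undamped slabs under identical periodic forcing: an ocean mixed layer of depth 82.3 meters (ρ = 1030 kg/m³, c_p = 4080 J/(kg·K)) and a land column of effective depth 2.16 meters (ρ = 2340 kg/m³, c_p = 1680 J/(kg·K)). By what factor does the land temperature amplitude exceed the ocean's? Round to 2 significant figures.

41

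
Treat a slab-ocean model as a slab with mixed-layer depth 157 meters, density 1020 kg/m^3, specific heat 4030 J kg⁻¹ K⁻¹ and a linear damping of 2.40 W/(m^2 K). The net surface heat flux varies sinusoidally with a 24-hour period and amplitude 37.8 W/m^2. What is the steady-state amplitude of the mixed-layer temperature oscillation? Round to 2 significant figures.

Areal heat capacity C = ρ c_p D = 1020 × 4030 × 157 = 6.45×10^8 J/(m²·K).
Angular frequency ω = 2π / T = 2π / 86400 s = 7.27×10^-5 s⁻¹.
√((Cω)² + λ²) = √((46900)² + 2.40²) = 46900 W/(m²·K).
Amplitude A = F₀ / √((Cω)²+λ²) = 37.8 / 46900 = 8.05×10^-4 K.

8.1×10^-4 K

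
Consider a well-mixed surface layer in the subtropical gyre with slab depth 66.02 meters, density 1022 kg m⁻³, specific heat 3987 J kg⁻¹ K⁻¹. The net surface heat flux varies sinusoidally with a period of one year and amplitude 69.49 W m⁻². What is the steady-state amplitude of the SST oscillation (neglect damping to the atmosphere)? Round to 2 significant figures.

1.3 K

Areal heat capacity C = ρ c_p D = 1022 × 3987 × 66.02 = 2.69×10^8 J m⁻² K⁻¹.
Angular frequency ω = 2π / T = 2π / 3.15×10^7 s = 1.99×10^-7 s⁻¹.
Cω = 2.69×10^8 × 1.99×10^-7 = 53.6 W/(m²·K).
Amplitude A = F₀ / (Cω) = 69.49 / 53.6 = 1.30 K.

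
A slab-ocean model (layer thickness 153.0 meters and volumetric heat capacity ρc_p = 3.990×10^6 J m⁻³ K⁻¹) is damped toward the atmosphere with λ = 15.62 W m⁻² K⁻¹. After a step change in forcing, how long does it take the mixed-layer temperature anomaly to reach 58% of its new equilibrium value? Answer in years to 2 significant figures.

Areal heat capacity C = ρc_p × D = 3.990×10^6 × 153.0 = 6.10×10^8 J m⁻² K⁻¹.
τ = C / λ = 6.10×10^8 / 15.62 = 3.91×10^7 s.
Fraction reached: 1 − e^(−t/τ) = 0.58 ⇒ t = −τ ln(1 − 0.58) = τ × 0.868.
t = 3.39×10^7 s = 1.07 years.

1.1 years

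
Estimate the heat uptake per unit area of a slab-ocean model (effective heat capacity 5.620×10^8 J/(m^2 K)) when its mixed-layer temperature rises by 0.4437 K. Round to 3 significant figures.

2.49×10^8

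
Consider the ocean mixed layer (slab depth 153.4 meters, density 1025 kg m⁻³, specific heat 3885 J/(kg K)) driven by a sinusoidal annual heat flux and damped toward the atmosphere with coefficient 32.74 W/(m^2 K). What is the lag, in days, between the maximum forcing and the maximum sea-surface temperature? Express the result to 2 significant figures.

Areal heat capacity C = ρ c_p D = 1025 × 3885 × 153.4 = 6.11×10^8 J/(m^2 K).
ω = 2π / 3.15×10^7 s = 1.99×10^-7 s⁻¹.
Phase lag φ = arctan(Cω/λ) = arctan(122/32.74) = 1.31 rad.
Time lag = φ / ω = 1.31 / 1.99×10^-7 = 6.57×10^6 s = 76.0 days.

76 days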